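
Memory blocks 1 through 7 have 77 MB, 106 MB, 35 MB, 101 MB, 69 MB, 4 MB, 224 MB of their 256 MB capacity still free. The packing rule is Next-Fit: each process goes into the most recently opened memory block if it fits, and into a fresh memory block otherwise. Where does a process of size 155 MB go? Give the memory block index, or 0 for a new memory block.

Next-Fit only looks at memory block 7, which has 224 MB free.
155 MB fits there.

7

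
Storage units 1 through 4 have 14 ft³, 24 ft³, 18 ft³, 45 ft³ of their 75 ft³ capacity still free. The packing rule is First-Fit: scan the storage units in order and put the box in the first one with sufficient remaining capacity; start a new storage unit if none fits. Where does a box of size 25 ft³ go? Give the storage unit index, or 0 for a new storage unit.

Storage units with room: storage unit 4 (45 ft³).
The first with room is storage unit 4.

4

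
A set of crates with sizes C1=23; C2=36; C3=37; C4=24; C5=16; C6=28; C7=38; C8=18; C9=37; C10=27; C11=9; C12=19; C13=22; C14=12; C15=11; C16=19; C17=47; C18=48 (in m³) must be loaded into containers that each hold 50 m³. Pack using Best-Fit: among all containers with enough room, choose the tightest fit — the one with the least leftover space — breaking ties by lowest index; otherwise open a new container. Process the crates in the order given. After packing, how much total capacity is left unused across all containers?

Put C1 (23 m³) in container 1; 27 m³ remain.
Put C2 (36 m³) in container 2; 14 m³ remain.
Put C3 (37 m³) in container 3; 13 m³ remain.
Put C4 (24 m³) in container 1; 3 m³ remain.
Put C5 (16 m³) in container 4; 34 m³ remain.
Put C6 (28 m³) in container 4; 6 m³ remain.
Put C7 (38 m³) in container 5; 12 m³ remain.
Put C8 (18 m³) in container 6; 32 m³ remain.
Put C9 (37 m³) in container 7; 13 m³ remain.
Put C10 (27 m³) in container 6; 5 m³ remain.
Put C11 (9 m³) in container 5; 3 m³ remain.
Put C12 (19 m³) in container 8; 31 m³ remain.
Put C13 (22 m³) in container 8; 9 m³ remain.
Put C14 (12 m³) in container 3; 1 m³ remain.
Put C15 (11 m³) in container 7; 2 m³ remain.
Put C16 (19 m³) in container 9; 31 m³ remain.
Put C17 (47 m³) in container 10; 3 m³ remain.
Put C18 (48 m³) in container 11; 2 m³ remain.
11 containers × 50 m³ = 550 m³; used 471 m³; unused 79 m³.

79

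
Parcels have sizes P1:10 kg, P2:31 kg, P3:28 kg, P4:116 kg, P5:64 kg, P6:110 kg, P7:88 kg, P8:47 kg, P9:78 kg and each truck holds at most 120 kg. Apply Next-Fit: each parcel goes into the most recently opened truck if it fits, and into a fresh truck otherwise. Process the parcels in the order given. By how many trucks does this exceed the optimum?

Next-Fit: [10,31,28] [116] [64] [110] [88] [47] [78] → 7 trucks.
Total size 572 kg; any packing needs at least ⌈572/120⌉ = 5 trucks.
An optimal packing achieves that bound: [116] [110,10] [88,31] [78,28] [64,47] → 5 trucks.
Excess: 7 − 5 = 2.

2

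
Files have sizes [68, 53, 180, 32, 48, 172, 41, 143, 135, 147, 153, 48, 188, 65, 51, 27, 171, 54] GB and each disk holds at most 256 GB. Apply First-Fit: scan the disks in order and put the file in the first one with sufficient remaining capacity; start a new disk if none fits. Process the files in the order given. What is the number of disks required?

Put 68 GB in disk 1; 188 GB remain.
Put 53 GB in disk 1; 135 GB remain.
Put 180 GB in disk 2; 76 GB remain.
Put 32 GB in disk 1; 103 GB remain.
Put 48 GB in disk 1; 55 GB remain.
Put 172 GB in disk 3; 84 GB remain.
Put 41 GB in disk 1; 14 GB remain.
Put 143 GB in disk 4; 113 GB remain.
Put 135 GB in disk 5; 121 GB remain.
Put 147 GB in disk 6; 109 GB remain.
Put 153 GB in disk 7; 103 GB remain.
Put 48 GB in disk 2; 28 GB remain.
Put 188 GB in disk 8; 68 GB remain.
Put 65 GB in disk 3; 19 GB remain.
Put 51 GB in disk 4; 62 GB remain.
Put 27 GB in disk 2; 1 GB remain.
Put 171 GB in disk 9; 85 GB remain.
Put 54 GB in disk 4; 8 GB remain.
Final disks: [68,53,32,48,41] [180,48,27] [172,65] [143,51,54] [135] [147] [153] [188] [171].

9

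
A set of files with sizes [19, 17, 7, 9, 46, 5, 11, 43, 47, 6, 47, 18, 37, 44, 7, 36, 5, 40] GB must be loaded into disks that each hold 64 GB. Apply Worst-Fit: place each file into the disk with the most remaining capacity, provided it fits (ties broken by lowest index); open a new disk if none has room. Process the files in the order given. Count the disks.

disk 1: place 19 GB, 45 GB left
disk 1: place 17 GB, 28 GB left
disk 1: place 7 GB, 21 GB left
disk 1: place 9 GB, 12 GB left
disk 2: place 46 GB, 18 GB left
disk 2: place 5 GB, 13 GB left
disk 2: place 11 GB, 2 GB left
disk 3: place 43 GB, 21 GB left
disk 4: place 47 GB, 17 GB left
disk 3: place 6 GB, 15 GB left
disk 5: place 47 GB, 17 GB left
disk 6: place 18 GB, 46 GB left
disk 6: place 37 GB, 9 GB left
disk 7: place 44 GB, 20 GB left
disk 7: place 7 GB, 13 GB left
disk 8: place 36 GB, 28 GB left
disk 8: place 5 GB, 23 GB left
disk 9: place 40 GB, 24 GB left
Final disks: [19,17,7,9] [46,5,11] [43,6] [47] [47] [18,37] [44,7] [36,5] [40].

9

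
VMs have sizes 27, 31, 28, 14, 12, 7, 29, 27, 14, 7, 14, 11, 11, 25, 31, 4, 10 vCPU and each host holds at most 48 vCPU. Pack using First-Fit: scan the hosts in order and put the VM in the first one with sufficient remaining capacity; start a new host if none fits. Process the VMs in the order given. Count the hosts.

7

host 1: place 27 vCPU, 21 vCPU left
host 2: place 31 vCPU, 17 vCPU left
host 3: place 28 vCPU, 20 vCPU left
host 1: place 14 vCPU, 7 vCPU left
host 2: place 12 vCPU, 5 vCPU left
host 1: place 7 vCPU, 0 vCPU left
host 4: place 29 vCPU, 19 vCPU left
host 5: place 27 vCPU, 21 vCPU left
host 3: place 14 vCPU, 6 vCPU left
host 4: place 7 vCPU, 12 vCPU left
host 5: place 14 vCPU, 7 vCPU left
host 4: place 11 vCPU, 1 vCPU left
host 6: place 11 vCPU, 37 vCPU left
host 6: place 25 vCPU, 12 vCPU left
host 7: place 31 vCPU, 17 vCPU left
host 2: place 4 vCPU, 1 vCPU left
host 6: place 10 vCPU, 2 vCPU left
Final hosts: [27,14,7] [31,12,4] [28,14] [29,7,11] [27,14] [11,25,10] [31].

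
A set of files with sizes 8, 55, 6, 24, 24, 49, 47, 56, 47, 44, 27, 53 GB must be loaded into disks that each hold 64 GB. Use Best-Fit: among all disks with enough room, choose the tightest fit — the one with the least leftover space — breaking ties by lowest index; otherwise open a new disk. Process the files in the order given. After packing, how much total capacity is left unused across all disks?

disk 1: place 8 GB, 56 GB left
disk 1: place 55 GB, 1 GB left
disk 2: place 6 GB, 58 GB left
disk 2: place 24 GB, 34 GB left
disk 2: place 24 GB, 10 GB left
disk 3: place 49 GB, 15 GB left
disk 4: place 47 GB, 17 GB left
disk 5: place 56 GB, 8 GB left
disk 6: place 47 GB, 17 GB left
disk 7: place 44 GB, 20 GB left
disk 8: place 27 GB, 37 GB left
disk 9: place 53 GB, 11 GB left
9 disks × 64 GB = 576 GB; used 440 GB; unused 136 GB.

136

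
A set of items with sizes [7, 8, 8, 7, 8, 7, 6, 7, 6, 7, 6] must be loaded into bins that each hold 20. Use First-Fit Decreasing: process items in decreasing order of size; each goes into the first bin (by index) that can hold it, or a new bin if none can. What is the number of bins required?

5 bins

Sorted descending: 8, 8, 8, 7, 7, 7, 7, 7, 6, 6, 6.
bin 1: place 8, 12 left
bin 1: place 8, 4 left
bin 2: place 8, 12 left
bin 2: place 7, 5 left
bin 3: place 7, 13 left
bin 3: place 7, 6 left
bin 4: place 7, 13 left
bin 4: place 7, 6 left
bin 3: place 6, 0 left
bin 4: place 6, 0 left
bin 5: place 6, 14 left
Final bins: [8,8] [8,7] [7,7,6] [7,7,6] [6].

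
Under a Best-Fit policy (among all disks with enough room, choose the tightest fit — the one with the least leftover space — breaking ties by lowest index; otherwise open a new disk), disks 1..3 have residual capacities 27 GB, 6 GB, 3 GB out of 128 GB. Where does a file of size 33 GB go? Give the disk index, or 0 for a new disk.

0

No disk has ≥ 33 GB free, so a new disk is opened.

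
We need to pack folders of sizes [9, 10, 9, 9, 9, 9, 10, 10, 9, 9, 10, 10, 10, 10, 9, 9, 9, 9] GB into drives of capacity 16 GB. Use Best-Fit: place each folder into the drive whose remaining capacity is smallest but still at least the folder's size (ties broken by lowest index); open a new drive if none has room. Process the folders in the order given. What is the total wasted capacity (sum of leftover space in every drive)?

119

drive 1: place 9 GB, 7 GB left
drive 2: place 10 GB, 6 GB left
drive 3: place 9 GB, 7 GB left
drive 4: place 9 GB, 7 GB left
drive 5: place 9 GB, 7 GB left
drive 6: place 9 GB, 7 GB left
drive 7: place 10 GB, 6 GB left
drive 8: place 10 GB, 6 GB left
drive 9: place 9 GB, 7 GB left
drive 10: place 9 GB, 7 GB left
drive 11: place 10 GB, 6 GB left
drive 12: place 10 GB, 6 GB left
drive 13: place 10 GB, 6 GB left
drive 14: place 10 GB, 6 GB left
drive 15: place 9 GB, 7 GB left
drive 16: place 9 GB, 7 GB left
drive 17: place 9 GB, 7 GB left
drive 18: place 9 GB, 7 GB left
18 drives × 16 GB = 288 GB; used 169 GB; unused 119 GB.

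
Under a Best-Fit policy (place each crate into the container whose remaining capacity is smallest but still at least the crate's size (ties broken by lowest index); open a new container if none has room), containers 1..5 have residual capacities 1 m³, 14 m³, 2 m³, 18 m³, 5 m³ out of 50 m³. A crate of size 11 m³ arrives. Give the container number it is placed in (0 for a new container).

Containers with room: container 2 (14 m³), container 4 (18 m³).
Tightest fit is container 2 with 14 m³ free.

2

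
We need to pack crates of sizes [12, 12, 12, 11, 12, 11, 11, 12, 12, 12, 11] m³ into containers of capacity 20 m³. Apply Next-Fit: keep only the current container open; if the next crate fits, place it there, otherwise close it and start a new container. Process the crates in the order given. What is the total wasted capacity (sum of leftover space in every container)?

12 m³ → container 1 (remaining 8 m³)
12 m³ → container 2 (remaining 8 m³)
12 m³ → container 3 (remaining 8 m³)
11 m³ → container 4 (remaining 9 m³)
12 m³ → container 5 (remaining 8 m³)
11 m³ → container 6 (remaining 9 m³)
11 m³ → container 7 (remaining 9 m³)
12 m³ → container 8 (remaining 8 m³)
12 m³ → container 9 (remaining 8 m³)
12 m³ → container 10 (remaining 8 m³)
11 m³ → container 11 (remaining 9 m³)
11 containers × 20 m³ = 220 m³; used 128 m³; unused 92 m³.

92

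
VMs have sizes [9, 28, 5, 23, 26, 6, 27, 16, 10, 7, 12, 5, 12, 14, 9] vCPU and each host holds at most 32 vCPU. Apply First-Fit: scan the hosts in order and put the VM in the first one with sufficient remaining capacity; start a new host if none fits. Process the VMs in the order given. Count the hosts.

8 hosts

9 vCPU → host 1 (remaining 23 vCPU)
28 vCPU → host 2 (remaining 4 vCPU)
5 vCPU → host 1 (remaining 18 vCPU)
23 vCPU → host 3 (remaining 9 vCPU)
26 vCPU → host 4 (remaining 6 vCPU)
6 vCPU → host 1 (remaining 12 vCPU)
27 vCPU → host 5 (remaining 5 vCPU)
16 vCPU → host 6 (remaining 16 vCPU)
10 vCPU → host 1 (remaining 2 vCPU)
7 vCPU → host 3 (remaining 2 vCPU)
12 vCPU → host 6 (remaining 4 vCPU)
5 vCPU → host 4 (remaining 1 vCPU)
12 vCPU → host 7 (remaining 20 vCPU)
14 vCPU → host 7 (remaining 6 vCPU)
9 vCPU → host 8 (remaining 23 vCPU)
Final hosts: [9,5,6,10] [28] [23,7] [26,5] [27] [16,12] [12,14] [9].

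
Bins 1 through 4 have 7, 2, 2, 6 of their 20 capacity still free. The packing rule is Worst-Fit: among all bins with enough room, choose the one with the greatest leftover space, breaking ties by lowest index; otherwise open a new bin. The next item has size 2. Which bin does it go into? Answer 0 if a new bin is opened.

1

Bins with room: bin 1 (7), bin 2 (2), bin 3 (2), bin 4 (6).
Most room is bin 1 with 7 free.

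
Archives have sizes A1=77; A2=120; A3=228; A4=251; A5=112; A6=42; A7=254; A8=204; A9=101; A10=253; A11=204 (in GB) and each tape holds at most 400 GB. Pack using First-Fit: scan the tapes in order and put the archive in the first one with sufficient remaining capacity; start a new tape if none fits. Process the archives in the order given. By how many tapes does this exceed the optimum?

1

First-Fit: [77,120,112,42] [228,101] [251] [254] [204] [253] [204] → 7 tapes.
6 archives exceed 200 GB (half the capacity), and no two of those can share a tape, so at least 6 tapes are needed.
An optimal packing achieves that bound: [254,120] [253,112] [251,101,42] [228,77] [204] [204] → 6 tapes.
Excess: 7 − 6 = 1.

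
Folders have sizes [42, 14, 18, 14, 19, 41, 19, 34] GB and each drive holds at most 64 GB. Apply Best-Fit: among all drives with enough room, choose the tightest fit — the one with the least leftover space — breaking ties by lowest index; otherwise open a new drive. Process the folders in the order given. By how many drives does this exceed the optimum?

0

Best-Fit: [42,14] [18,14,19] [41,19] [34] → 4 drives.
Total size 201 GB; any packing needs at least ⌈201/64⌉ = 4 drives.
So 4 is already optimal.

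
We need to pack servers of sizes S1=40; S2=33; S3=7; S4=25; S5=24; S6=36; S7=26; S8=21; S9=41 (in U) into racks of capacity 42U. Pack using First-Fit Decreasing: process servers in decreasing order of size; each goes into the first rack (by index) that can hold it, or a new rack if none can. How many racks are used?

Sorted descending: 41, 40, 36, 33, 26, 25, 24, 21, 7.
41U → rack 1 (remaining 1U)
40U → rack 2 (remaining 2U)
36U → rack 3 (remaining 6U)
33U → rack 4 (remaining 9U)
26U → rack 5 (remaining 16U)
25U → rack 6 (remaining 17U)
24U → rack 7 (remaining 18U)
21U → rack 8 (remaining 21U)
7U → rack 4 (remaining 2U)

8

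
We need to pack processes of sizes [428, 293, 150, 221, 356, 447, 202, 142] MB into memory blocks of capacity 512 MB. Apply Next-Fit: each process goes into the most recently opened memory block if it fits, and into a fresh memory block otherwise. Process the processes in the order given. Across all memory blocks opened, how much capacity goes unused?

833

Put 428 MB in memory block 1; 84 MB remain.
Put 293 MB in memory block 2; 219 MB remain.
Put 150 MB in memory block 2; 69 MB remain.
Put 221 MB in memory block 3; 291 MB remain.
Put 356 MB in memory block 4; 156 MB remain.
Put 447 MB in memory block 5; 65 MB remain.
Put 202 MB in memory block 6; 310 MB remain.
Put 142 MB in memory block 6; 168 MB remain.
6 memory blocks × 512 MB = 3072 MB; used 2239 MB; unused 833 MB.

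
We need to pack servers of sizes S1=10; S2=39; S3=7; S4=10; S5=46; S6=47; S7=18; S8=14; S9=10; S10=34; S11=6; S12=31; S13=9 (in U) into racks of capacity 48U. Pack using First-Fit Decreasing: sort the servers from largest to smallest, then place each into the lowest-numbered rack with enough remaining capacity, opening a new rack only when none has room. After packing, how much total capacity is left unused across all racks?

Sorted descending: 47, 46, 39, 34, 31, 18, 14, 10, 10, 10, 9, 7, 6.
Put 47U in rack 1; 1U remain.
Put 46U in rack 2; 2U remain.
Put 39U in rack 3; 9U remain.
Put 34U in rack 4; 14U remain.
Put 31U in rack 5; 17U remain.
Put 18U in rack 6; 30U remain.
Put 14U in rack 4; 0U remain.
Put 10U in rack 5; 7U remain.
Put 10U in rack 6; 20U remain.
Put 10U in rack 6; 10U remain.
Put 9U in rack 3; 0U remain.
Put 7U in rack 5; 0U remain.
Put 6U in rack 6; 4U remain.
6 racks × 48U = 288U; used 281U; unused 7U.

7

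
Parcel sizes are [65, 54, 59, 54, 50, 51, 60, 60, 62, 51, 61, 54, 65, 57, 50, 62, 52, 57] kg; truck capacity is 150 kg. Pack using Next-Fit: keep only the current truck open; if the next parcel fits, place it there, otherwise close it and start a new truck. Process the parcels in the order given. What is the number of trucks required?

9 trucks

truck 1: place 65 kg, 85 kg left
truck 1: place 54 kg, 31 kg left
truck 2: place 59 kg, 91 kg left
truck 2: place 54 kg, 37 kg left
truck 3: place 50 kg, 100 kg left
truck 3: place 51 kg, 49 kg left
truck 4: place 60 kg, 90 kg left
truck 4: place 60 kg, 30 kg left
truck 5: place 62 kg, 88 kg left
truck 5: place 51 kg, 37 kg left
truck 6: place 61 kg, 89 kg left
truck 6: place 54 kg, 35 kg left
truck 7: place 65 kg, 85 kg left
truck 7: place 57 kg, 28 kg left
truck 8: place 50 kg, 100 kg left
truck 8: place 62 kg, 38 kg left
truck 9: place 52 kg, 98 kg left
truck 9: place 57 kg, 41 kg left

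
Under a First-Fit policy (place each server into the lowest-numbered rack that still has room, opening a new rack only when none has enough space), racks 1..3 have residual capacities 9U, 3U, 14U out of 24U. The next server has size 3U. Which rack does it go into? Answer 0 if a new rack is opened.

Racks with room: rack 1 (9U), rack 2 (3U), rack 3 (14U).
The first with room is rack 1.

1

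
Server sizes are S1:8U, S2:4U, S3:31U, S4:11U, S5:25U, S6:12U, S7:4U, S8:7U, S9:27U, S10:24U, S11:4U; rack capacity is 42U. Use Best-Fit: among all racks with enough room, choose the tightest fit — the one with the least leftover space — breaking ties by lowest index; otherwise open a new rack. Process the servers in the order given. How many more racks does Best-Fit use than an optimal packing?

Best-Fit: [8,4,25,4] [31,11] [12,7] [27,4] [24] → 5 racks.
Total size 157U; any packing needs at least ⌈157/42⌉ = 4 racks.
An optimal packing achieves that bound: [31,11] [27,12] [25,8,7] [24,4,4,4] → 4 racks.
Excess: 5 − 4 = 1.

1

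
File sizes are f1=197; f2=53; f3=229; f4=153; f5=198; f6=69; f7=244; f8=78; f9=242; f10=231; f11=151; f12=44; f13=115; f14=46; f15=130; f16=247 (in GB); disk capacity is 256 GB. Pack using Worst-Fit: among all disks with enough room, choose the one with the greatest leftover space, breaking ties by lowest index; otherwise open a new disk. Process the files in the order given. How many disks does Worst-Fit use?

11 disks

Put f1 (197 GB) in disk 1; 59 GB remain.
Put f2 (53 GB) in disk 1; 6 GB remain.
Put f3 (229 GB) in disk 2; 27 GB remain.
Put f4 (153 GB) in disk 3; 103 GB remain.
Put f5 (198 GB) in disk 4; 58 GB remain.
Put f6 (69 GB) in disk 3; 34 GB remain.
Put f7 (244 GB) in disk 5; 12 GB remain.
Put f8 (78 GB) in disk 6; 178 GB remain.
Put f9 (242 GB) in disk 7; 14 GB remain.
Put f10 (231 GB) in disk 8; 25 GB remain.
Put f11 (151 GB) in disk 6; 27 GB remain.
Put f12 (44 GB) in disk 4; 14 GB remain.
Put f13 (115 GB) in disk 9; 141 GB remain.
Put f14 (46 GB) in disk 9; 95 GB remain.
Put f15 (130 GB) in disk 10; 126 GB remain.
Put f16 (247 GB) in disk 11; 9 GB remain.
Final disks: [197,53] [229] [153,69] [198,44] [244] [78,151] [242] [231] [115,46] [130] [247].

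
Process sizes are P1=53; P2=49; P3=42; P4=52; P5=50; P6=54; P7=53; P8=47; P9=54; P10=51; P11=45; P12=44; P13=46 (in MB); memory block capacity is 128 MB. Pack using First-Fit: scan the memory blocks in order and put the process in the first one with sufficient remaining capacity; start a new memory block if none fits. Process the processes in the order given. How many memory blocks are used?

7 memory blocks

Put P1 (53 MB) in memory block 1; 75 MB remain.
Put P2 (49 MB) in memory block 1; 26 MB remain.
Put P3 (42 MB) in memory block 2; 86 MB remain.
Put P4 (52 MB) in memory block 2; 34 MB remain.
Put P5 (50 MB) in memory block 3; 78 MB remain.
Put P6 (54 MB) in memory block 3; 24 MB remain.
Put P7 (53 MB) in memory block 4; 75 MB remain.
Put P8 (47 MB) in memory block 4; 28 MB remain.
Put P9 (54 MB) in memory block 5; 74 MB remain.
Put P10 (51 MB) in memory block 5; 23 MB remain.
Put P11 (45 MB) in memory block 6; 83 MB remain.
Put P12 (44 MB) in memory block 6; 39 MB remain.
Put P13 (46 MB) in memory block 7; 82 MB remain.
Final memory blocks: [53,49] [42,52] [50,54] [53,47] [54,51] [45,44] [46].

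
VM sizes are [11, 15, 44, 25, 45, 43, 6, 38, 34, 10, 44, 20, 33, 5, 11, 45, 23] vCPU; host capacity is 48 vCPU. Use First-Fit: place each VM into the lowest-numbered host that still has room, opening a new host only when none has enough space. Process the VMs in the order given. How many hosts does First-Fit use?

Put 11 vCPU in host 1; 37 vCPU remain.
Put 15 vCPU in host 1; 22 vCPU remain.
Put 44 vCPU in host 2; 4 vCPU remain.
Put 25 vCPU in host 3; 23 vCPU remain.
Put 45 vCPU in host 4; 3 vCPU remain.
Put 43 vCPU in host 5; 5 vCPU remain.
Put 6 vCPU in host 1; 16 vCPU remain.
Put 38 vCPU in host 6; 10 vCPU remain.
Put 34 vCPU in host 7; 14 vCPU remain.
Put 10 vCPU in host 1; 6 vCPU remain.
Put 44 vCPU in host 8; 4 vCPU remain.
Put 20 vCPU in host 3; 3 vCPU remain.
Put 33 vCPU in host 9; 15 vCPU remain.
Put 5 vCPU in host 1; 1 vCPU remain.
Put 11 vCPU in host 7; 3 vCPU remain.
Put 45 vCPU in host 10; 3 vCPU remain.
Put 23 vCPU in host 11; 25 vCPU remain.
Final hosts: [11,15,6,10,5] [44] [25,20] [45] [43] [38] [34,11] [44] [33] [45] [23].

11 hosts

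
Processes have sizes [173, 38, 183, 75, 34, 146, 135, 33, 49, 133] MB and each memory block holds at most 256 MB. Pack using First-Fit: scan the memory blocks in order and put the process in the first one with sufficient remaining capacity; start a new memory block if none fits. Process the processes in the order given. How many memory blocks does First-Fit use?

5 memory blocks

173 MB → memory block 1 (remaining 83 MB)
38 MB → memory block 1 (remaining 45 MB)
183 MB → memory block 2 (remaining 73 MB)
75 MB → memory block 3 (remaining 181 MB)
34 MB → memory block 1 (remaining 11 MB)
146 MB → memory block 3 (remaining 35 MB)
135 MB → memory block 4 (remaining 121 MB)
33 MB → memory block 2 (remaining 40 MB)
49 MB → memory block 4 (remaining 72 MB)
133 MB → memory block 5 (remaining 123 MB)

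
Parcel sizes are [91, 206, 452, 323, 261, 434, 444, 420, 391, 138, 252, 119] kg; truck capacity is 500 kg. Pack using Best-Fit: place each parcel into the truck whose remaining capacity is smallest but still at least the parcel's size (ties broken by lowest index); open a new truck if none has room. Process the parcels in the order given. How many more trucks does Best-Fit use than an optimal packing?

Best-Fit: [91,206,119] [452] [323,138] [261] [434] [444] [420] [391] [252] → 9 trucks.
Total size 3531 kg; any packing needs at least ⌈3531/500⌉ = 8 trucks.
An optimal packing achieves that bound: [452] [444] [434] [420] [391,91] [323,138] [261,206] [252,119] → 8 trucks.
Excess: 9 − 8 = 1.

1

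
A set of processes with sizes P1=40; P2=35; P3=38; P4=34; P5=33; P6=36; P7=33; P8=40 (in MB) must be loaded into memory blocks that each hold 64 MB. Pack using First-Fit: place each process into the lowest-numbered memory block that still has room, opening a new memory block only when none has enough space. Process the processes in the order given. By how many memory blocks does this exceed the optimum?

First-Fit: [40] [35] [38] [34] [33] [36] [33] [40] → 8 memory blocks.
8 processes exceed 32 MB (half the capacity), and no two of those can share a memory block, so at least 8 memory blocks are needed.
So 8 is already optimal.

0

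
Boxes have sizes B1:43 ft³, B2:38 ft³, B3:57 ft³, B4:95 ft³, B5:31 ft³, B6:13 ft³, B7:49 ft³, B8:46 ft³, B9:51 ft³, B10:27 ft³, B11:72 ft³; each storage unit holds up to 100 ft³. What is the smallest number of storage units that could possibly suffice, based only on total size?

6

Total size = 43 + 38 + 57 + 95 + 31 + 13 + 49 + 46 + 51 + 27 + 72 = 522 ft³.
⌈522 / 100⌉ = 6.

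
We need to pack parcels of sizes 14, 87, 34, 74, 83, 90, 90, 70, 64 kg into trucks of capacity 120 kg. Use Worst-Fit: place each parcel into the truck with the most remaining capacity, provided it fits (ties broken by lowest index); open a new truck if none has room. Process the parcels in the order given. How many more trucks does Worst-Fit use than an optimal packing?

0

Worst-Fit: [14,87] [34,74] [83] [90] [90] [70] [64] → 7 trucks.
7 parcels exceed 60 kg (half the capacity), and no two of those can share a truck, so at least 7 trucks are needed.
So 7 is already optimal.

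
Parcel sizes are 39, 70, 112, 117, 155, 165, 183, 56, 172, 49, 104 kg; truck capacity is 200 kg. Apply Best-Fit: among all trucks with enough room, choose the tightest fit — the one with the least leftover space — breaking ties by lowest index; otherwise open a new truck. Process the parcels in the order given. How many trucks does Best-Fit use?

8

truck 1: place 39 kg, 161 kg left
truck 1: place 70 kg, 91 kg left
truck 2: place 112 kg, 88 kg left
truck 3: place 117 kg, 83 kg left
truck 4: place 155 kg, 45 kg left
truck 5: place 165 kg, 35 kg left
truck 6: place 183 kg, 17 kg left
truck 3: place 56 kg, 27 kg left
truck 7: place 172 kg, 28 kg left
truck 2: place 49 kg, 39 kg left
truck 8: place 104 kg, 96 kg left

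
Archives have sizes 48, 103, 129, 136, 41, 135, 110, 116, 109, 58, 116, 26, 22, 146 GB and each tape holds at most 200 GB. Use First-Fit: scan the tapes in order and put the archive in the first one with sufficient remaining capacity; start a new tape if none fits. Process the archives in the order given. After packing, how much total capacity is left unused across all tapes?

tape 1: place 48 GB, 152 GB left
tape 1: place 103 GB, 49 GB left
tape 2: place 129 GB, 71 GB left
tape 3: place 136 GB, 64 GB left
tape 1: place 41 GB, 8 GB left
tape 4: place 135 GB, 65 GB left
tape 5: place 110 GB, 90 GB left
tape 6: place 116 GB, 84 GB left
tape 7: place 109 GB, 91 GB left
tape 2: place 58 GB, 13 GB left
tape 8: place 116 GB, 84 GB left
tape 3: place 26 GB, 38 GB left
tape 3: place 22 GB, 16 GB left
tape 9: place 146 GB, 54 GB left
9 tapes × 200 GB = 1800 GB; used 1295 GB; unused 505 GB.

505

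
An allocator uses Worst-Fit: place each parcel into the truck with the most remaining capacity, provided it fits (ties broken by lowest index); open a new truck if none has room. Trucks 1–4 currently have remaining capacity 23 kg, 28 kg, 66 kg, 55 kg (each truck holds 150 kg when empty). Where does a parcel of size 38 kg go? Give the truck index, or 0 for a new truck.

3

Trucks with room: truck 3 (66 kg), truck 4 (55 kg).
Most room is truck 3 with 66 kg free.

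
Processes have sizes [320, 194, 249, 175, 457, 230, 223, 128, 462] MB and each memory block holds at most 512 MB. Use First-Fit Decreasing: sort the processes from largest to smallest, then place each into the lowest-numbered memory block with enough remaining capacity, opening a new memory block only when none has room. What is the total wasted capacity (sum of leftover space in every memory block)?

634

Sorted descending: 462, 457, 320, 249, 230, 223, 194, 175, 128.
memory block 1: place 462 MB, 50 MB left
memory block 2: place 457 MB, 55 MB left
memory block 3: place 320 MB, 192 MB left
memory block 4: place 249 MB, 263 MB left
memory block 4: place 230 MB, 33 MB left
memory block 5: place 223 MB, 289 MB left
memory block 5: place 194 MB, 95 MB left
memory block 3: place 175 MB, 17 MB left
memory block 6: place 128 MB, 384 MB left
6 memory blocks × 512 MB = 3072 MB; used 2438 MB; unused 634 MB.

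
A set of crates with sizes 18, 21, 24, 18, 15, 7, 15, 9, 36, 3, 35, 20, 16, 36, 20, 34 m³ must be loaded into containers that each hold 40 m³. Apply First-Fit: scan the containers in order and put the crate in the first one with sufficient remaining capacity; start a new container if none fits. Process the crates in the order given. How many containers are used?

18 m³ → container 1 (remaining 22 m³)
21 m³ → container 1 (remaining 1 m³)
24 m³ → container 2 (remaining 16 m³)
18 m³ → container 3 (remaining 22 m³)
15 m³ → container 2 (remaining 1 m³)
7 m³ → container 3 (remaining 15 m³)
15 m³ → container 3 (remaining 0 m³)
9 m³ → container 4 (remaining 31 m³)
36 m³ → container 5 (remaining 4 m³)
3 m³ → container 4 (remaining 28 m³)
35 m³ → container 6 (remaining 5 m³)
20 m³ → container 4 (remaining 8 m³)
16 m³ → container 7 (remaining 24 m³)
36 m³ → container 8 (remaining 4 m³)
20 m³ → container 7 (remaining 4 m³)
34 m³ → container 9 (remaining 6 m³)
Final containers: [18,21] [24,15] [18,7,15] [9,3,20] [36] [35] [16,20] [36] [34].

9 containers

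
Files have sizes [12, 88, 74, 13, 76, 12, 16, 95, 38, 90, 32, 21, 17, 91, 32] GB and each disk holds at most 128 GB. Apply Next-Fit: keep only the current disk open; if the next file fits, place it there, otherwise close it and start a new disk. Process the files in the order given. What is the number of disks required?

disk 1: place 12 GB, 116 GB left
disk 1: place 88 GB, 28 GB left
disk 2: place 74 GB, 54 GB left
disk 2: place 13 GB, 41 GB left
disk 3: place 76 GB, 52 GB left
disk 3: place 12 GB, 40 GB left
disk 3: place 16 GB, 24 GB left
disk 4: place 95 GB, 33 GB left
disk 5: place 38 GB, 90 GB left
disk 5: place 90 GB, 0 GB left
disk 6: place 32 GB, 96 GB left
disk 6: place 21 GB, 75 GB left
disk 6: place 17 GB, 58 GB left
disk 7: place 91 GB, 37 GB left
disk 7: place 32 GB, 5 GB left
Final disks: [12,88] [74,13] [76,12,16] [95] [38,90] [32,21,17] [91,32].

7 disks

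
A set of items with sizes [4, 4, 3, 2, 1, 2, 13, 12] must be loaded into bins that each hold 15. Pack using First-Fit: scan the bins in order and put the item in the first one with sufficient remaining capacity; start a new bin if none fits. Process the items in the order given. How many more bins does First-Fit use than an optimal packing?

0

First-Fit: [4,4,3,2,1] [2,13] [12] → 3 bins.
Total size 41; any packing needs at least ⌈41/15⌉ = 3 bins.
So 3 is already optimal.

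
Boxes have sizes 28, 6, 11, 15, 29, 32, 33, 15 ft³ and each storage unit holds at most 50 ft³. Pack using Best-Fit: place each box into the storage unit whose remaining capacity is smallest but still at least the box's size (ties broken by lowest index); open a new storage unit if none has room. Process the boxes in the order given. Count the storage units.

28 ft³ → storage unit 1 (remaining 22 ft³)
6 ft³ → storage unit 1 (remaining 16 ft³)
11 ft³ → storage unit 1 (remaining 5 ft³)
15 ft³ → storage unit 2 (remaining 35 ft³)
29 ft³ → storage unit 2 (remaining 6 ft³)
32 ft³ → storage unit 3 (remaining 18 ft³)
33 ft³ → storage unit 4 (remaining 17 ft³)
15 ft³ → storage unit 4 (remaining 2 ft³)
Final storage units: [28,6,11] [15,29] [32] [33,15].

4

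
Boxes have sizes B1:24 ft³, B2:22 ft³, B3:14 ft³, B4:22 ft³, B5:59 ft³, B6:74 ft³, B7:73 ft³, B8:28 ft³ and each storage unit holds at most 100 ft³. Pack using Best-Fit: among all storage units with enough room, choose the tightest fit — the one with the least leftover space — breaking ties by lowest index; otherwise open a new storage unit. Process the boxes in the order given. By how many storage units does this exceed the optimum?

0

Best-Fit: [24,22,14,22] [59,28] [74] [73] → 4 storage units.
Total size 316 ft³; any packing needs at least ⌈316/100⌉ = 4 storage units.
So 4 is already optimal.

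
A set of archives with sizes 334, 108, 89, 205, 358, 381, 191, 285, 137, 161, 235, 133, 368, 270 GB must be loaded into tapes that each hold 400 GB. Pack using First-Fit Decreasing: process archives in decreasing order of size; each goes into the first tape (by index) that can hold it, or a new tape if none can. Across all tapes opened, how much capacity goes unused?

Sorted descending: 381, 368, 358, 334, 285, 270, 235, 205, 191, 161, 137, 133, 108, 89.
tape 1: place 381 GB, 19 GB left
tape 2: place 368 GB, 32 GB left
tape 3: place 358 GB, 42 GB left
tape 4: place 334 GB, 66 GB left
tape 5: place 285 GB, 115 GB left
tape 6: place 270 GB, 130 GB left
tape 7: place 235 GB, 165 GB left
tape 8: place 205 GB, 195 GB left
tape 8: place 191 GB, 4 GB left
tape 7: place 161 GB, 4 GB left
tape 9: place 137 GB, 263 GB left
tape 9: place 133 GB, 130 GB left
tape 5: place 108 GB, 7 GB left
tape 6: place 89 GB, 41 GB left
9 tapes × 400 GB = 3600 GB; used 3255 GB; unused 345 GB.

345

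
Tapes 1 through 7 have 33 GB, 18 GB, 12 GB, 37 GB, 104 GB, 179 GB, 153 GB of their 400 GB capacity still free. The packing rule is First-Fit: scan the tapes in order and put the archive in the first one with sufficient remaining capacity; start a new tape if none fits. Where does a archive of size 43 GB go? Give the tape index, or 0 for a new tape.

Tapes with room: tape 5 (104 GB), tape 6 (179 GB), tape 7 (153 GB).
The first with room is tape 5.

5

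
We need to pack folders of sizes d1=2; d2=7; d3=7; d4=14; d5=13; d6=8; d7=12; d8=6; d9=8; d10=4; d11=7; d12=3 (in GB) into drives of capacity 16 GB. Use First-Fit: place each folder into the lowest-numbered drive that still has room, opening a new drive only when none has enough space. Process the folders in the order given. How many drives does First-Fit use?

Put d1 (2 GB) in drive 1; 14 GB remain.
Put d2 (7 GB) in drive 1; 7 GB remain.
Put d3 (7 GB) in drive 1; 0 GB remain.
Put d4 (14 GB) in drive 2; 2 GB remain.
Put d5 (13 GB) in drive 3; 3 GB remain.
Put d6 (8 GB) in drive 4; 8 GB remain.
Put d7 (12 GB) in drive 5; 4 GB remain.
Put d8 (6 GB) in drive 4; 2 GB remain.
Put d9 (8 GB) in drive 6; 8 GB remain.
Put d10 (4 GB) in drive 5; 0 GB remain.
Put d11 (7 GB) in drive 6; 1 GB remain.
Put d12 (3 GB) in drive 3; 0 GB remain.

6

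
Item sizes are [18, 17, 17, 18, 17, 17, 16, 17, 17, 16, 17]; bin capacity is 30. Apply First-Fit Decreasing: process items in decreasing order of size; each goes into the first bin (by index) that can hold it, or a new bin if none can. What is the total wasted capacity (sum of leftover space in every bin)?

Sorted descending: 18, 18, 17, 17, 17, 17, 17, 17, 17, 16, 16.
18 → bin 1 (remaining 12)
18 → bin 2 (remaining 12)
17 → bin 3 (remaining 13)
17 → bin 4 (remaining 13)
17 → bin 5 (remaining 13)
17 → bin 6 (remaining 13)
17 → bin 7 (remaining 13)
17 → bin 8 (remaining 13)
17 → bin 9 (remaining 13)
16 → bin 10 (remaining 14)
16 → bin 11 (remaining 14)
11 bins × 30 = 330; used 187; unused 143.

143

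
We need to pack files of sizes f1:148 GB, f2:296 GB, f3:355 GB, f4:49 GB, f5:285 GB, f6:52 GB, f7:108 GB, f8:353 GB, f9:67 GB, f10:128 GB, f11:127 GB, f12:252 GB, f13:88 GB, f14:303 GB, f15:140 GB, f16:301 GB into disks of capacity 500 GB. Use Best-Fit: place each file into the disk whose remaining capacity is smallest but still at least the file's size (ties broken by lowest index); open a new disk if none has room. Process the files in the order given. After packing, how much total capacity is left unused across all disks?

448

Put f1 (148 GB) in disk 1; 352 GB remain.
Put f2 (296 GB) in disk 1; 56 GB remain.
Put f3 (355 GB) in disk 2; 145 GB remain.
Put f4 (49 GB) in disk 1; 7 GB remain.
Put f5 (285 GB) in disk 3; 215 GB remain.
Put f6 (52 GB) in disk 2; 93 GB remain.
Put f7 (108 GB) in disk 3; 107 GB remain.
Put f8 (353 GB) in disk 4; 147 GB remain.
Put f9 (67 GB) in disk 2; 26 GB remain.
Put f10 (128 GB) in disk 4; 19 GB remain.
Put f11 (127 GB) in disk 5; 373 GB remain.
Put f12 (252 GB) in disk 5; 121 GB remain.
Put f13 (88 GB) in disk 3; 19 GB remain.
Put f14 (303 GB) in disk 6; 197 GB remain.
Put f15 (140 GB) in disk 6; 57 GB remain.
Put f16 (301 GB) in disk 7; 199 GB remain.
7 disks × 500 GB = 3500 GB; used 3052 GB; unused 448 GB.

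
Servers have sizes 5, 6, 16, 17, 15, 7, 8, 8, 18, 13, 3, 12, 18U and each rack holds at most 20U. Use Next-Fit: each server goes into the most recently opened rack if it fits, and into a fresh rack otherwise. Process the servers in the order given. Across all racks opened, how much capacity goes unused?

54

5U → rack 1 (remaining 15U)
6U → rack 1 (remaining 9U)
16U → rack 2 (remaining 4U)
17U → rack 3 (remaining 3U)
15U → rack 4 (remaining 5U)
7U → rack 5 (remaining 13U)
8U → rack 5 (remaining 5U)
8U → rack 6 (remaining 12U)
18U → rack 7 (remaining 2U)
13U → rack 8 (remaining 7U)
3U → rack 8 (remaining 4U)
12U → rack 9 (remaining 8U)
18U → rack 10 (remaining 2U)
10 racks × 20U = 200U; used 146U; unused 54U.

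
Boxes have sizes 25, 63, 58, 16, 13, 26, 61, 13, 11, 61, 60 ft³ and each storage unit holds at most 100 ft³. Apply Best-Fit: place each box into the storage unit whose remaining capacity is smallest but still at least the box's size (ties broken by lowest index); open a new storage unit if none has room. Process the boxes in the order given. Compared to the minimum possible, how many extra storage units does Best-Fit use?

Best-Fit: [25,63,11] [58,16,13,13] [26,61] [61] [60] → 5 storage units.
Total size 407 ft³; any packing needs at least ⌈407/100⌉ = 5 storage units.
So 5 is already optimal.

0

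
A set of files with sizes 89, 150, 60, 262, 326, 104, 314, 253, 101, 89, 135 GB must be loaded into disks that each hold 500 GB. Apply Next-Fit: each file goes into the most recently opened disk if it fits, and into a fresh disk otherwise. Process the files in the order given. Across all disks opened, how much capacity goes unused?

Put 89 GB in disk 1; 411 GB remain.
Put 150 GB in disk 1; 261 GB remain.
Put 60 GB in disk 1; 201 GB remain.
Put 262 GB in disk 2; 238 GB remain.
Put 326 GB in disk 3; 174 GB remain.
Put 104 GB in disk 3; 70 GB remain.
Put 314 GB in disk 4; 186 GB remain.
Put 253 GB in disk 5; 247 GB remain.
Put 101 GB in disk 5; 146 GB remain.
Put 89 GB in disk 5; 57 GB remain.
Put 135 GB in disk 6; 365 GB remain.
6 disks × 500 GB = 3000 GB; used 1883 GB; unused 1117 GB.

1117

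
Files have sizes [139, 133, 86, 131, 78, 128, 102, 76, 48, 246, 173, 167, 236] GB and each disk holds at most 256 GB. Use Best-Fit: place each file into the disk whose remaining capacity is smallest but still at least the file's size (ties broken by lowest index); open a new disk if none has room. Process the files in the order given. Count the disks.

disk 1: place 139 GB, 117 GB left
disk 2: place 133 GB, 123 GB left
disk 1: place 86 GB, 31 GB left
disk 3: place 131 GB, 125 GB left
disk 2: place 78 GB, 45 GB left
disk 4: place 128 GB, 128 GB left
disk 3: place 102 GB, 23 GB left
disk 4: place 76 GB, 52 GB left
disk 4: place 48 GB, 4 GB left
disk 5: place 246 GB, 10 GB left
disk 6: place 173 GB, 83 GB left
disk 7: place 167 GB, 89 GB left
disk 8: place 236 GB, 20 GB left

8 disks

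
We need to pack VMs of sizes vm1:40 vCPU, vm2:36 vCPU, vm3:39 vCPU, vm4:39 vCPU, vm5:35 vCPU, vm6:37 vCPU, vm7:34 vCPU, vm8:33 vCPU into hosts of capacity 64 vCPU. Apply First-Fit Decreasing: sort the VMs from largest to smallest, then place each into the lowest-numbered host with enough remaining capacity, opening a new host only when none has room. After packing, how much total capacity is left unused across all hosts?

219

Sorted descending: 40, 39, 39, 37, 36, 35, 34, 33.
host 1: place 40 vCPU, 24 vCPU left
host 2: place 39 vCPU, 25 vCPU left
host 3: place 39 vCPU, 25 vCPU left
host 4: place 37 vCPU, 27 vCPU left
host 5: place 36 vCPU, 28 vCPU left
host 6: place 35 vCPU, 29 vCPU left
host 7: place 34 vCPU, 30 vCPU left
host 8: place 33 vCPU, 31 vCPU left
8 hosts × 64 vCPU = 512 vCPU; used 293 vCPU; unused 219 vCPU.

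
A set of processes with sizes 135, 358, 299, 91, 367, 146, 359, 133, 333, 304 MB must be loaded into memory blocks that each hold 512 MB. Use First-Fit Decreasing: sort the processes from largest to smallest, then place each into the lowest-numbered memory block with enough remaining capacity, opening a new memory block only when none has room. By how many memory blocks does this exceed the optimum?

First-Fit Decreasing: [367,135] [359,146] [358,133] [333,91] [304] [299] → 6 memory blocks.
6 processes exceed 256 MB (half the capacity), and no two of those can share a memory block, so at least 6 memory blocks are needed.
So 6 is already optimal.

0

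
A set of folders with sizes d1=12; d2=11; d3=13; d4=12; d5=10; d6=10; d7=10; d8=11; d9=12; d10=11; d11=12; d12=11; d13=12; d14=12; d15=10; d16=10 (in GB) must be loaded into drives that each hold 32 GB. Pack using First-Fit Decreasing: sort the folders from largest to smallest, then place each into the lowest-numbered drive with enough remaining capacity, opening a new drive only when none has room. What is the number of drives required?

7

Sorted descending: 13, 12, 12, 12, 12, 12, 12, 11, 11, 11, 11, 10, 10, 10, 10, 10.
Put 13 GB in drive 1; 19 GB remain.
Put 12 GB in drive 1; 7 GB remain.
Put 12 GB in drive 2; 20 GB remain.
Put 12 GB in drive 2; 8 GB remain.
Put 12 GB in drive 3; 20 GB remain.
Put 12 GB in drive 3; 8 GB remain.
Put 12 GB in drive 4; 20 GB remain.
Put 11 GB in drive 4; 9 GB remain.
Put 11 GB in drive 5; 21 GB remain.
Put 11 GB in drive 5; 10 GB remain.
Put 11 GB in drive 6; 21 GB remain.
Put 10 GB in drive 5; 0 GB remain.
Put 10 GB in drive 6; 11 GB remain.
Put 10 GB in drive 6; 1 GB remain.
Put 10 GB in drive 7; 22 GB remain.
Put 10 GB in drive 7; 12 GB remain.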